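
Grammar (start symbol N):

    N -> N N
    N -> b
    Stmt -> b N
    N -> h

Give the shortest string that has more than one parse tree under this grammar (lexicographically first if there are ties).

b b b

length 1: no string has ≥2 trees
length 2: no string has ≥2 trees
length 3: b b b has 2 parse trees

Two derivations of b b b:
  N ⇒ N N ⇒ N N N ⇒ b N N ⇒ b b N ⇒ b b b
  N ⇒ N N ⇒ b N ⇒ b N N ⇒ b b N ⇒ b b b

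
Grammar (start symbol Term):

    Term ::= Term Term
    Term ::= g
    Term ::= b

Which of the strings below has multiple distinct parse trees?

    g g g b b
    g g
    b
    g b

g g g b b: 14 trees
g g: 1 tree
b: 1 tree
g b: 1 tree

g g g b b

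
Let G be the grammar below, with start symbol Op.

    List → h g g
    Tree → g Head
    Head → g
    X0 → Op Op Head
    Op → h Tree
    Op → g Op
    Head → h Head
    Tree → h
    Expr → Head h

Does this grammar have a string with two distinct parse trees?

Unambiguous

Only Op, Tree, Head are reachable from Op; ignoring the rest: Each reachable nonterminal has at most one production per leading terminal, and all productions are right-linear; the derivation is determined token-by-token.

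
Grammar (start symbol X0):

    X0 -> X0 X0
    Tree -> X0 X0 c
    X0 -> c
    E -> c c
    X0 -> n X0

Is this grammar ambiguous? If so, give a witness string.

Witness: c c c

Derivation 1: X0 ⇒ X0 X0 ⇒ X0 X0 X0 ⇒ c X0 X0 ⇒ c c X0 ⇒ c c c
Derivation 2: X0 ⇒ X0 X0 ⇒ c X0 ⇒ c X0 X0 ⇒ c c X0 ⇒ c c c

Two distinct leftmost derivations for the same string.

Ambiguous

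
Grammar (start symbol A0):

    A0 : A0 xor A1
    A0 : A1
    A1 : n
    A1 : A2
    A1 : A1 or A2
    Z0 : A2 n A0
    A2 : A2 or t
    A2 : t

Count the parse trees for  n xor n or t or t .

2

Parse trees for n xor n or t or t:
  [A0 [A0 [A1 n]] xor [A1 [A1 n] or [A2 [A2 t] or t]]]
  [A0 [A0 [A1 n]] xor [A1 [A1 [A1 n] or [A2 t]] or [A2 t]]]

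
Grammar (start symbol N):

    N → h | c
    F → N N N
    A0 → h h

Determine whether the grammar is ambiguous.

(F, A0 are unreachable from N, so their rules don't affect L(N).) Each reachable nonterminal has at most one production per leading terminal, and all productions are right-linear; the derivation is determined token-by-token.

Unambiguous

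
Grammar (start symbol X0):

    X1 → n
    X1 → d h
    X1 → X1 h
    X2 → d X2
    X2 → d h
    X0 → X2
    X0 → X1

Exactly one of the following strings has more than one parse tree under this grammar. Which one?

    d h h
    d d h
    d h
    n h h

d h h: 1 tree
d d h: 1 tree
d h: 2 trees
n h h: 1 tree

d h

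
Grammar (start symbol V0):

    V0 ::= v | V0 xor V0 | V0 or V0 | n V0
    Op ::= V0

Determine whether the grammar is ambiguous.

Ambiguous

Witness: n v or v

Derivation 1: V0 ⇒ V0 or V0 ⇒ n V0 or V0 ⇒ n v or V0 ⇒ n v or v
Derivation 2: V0 ⇒ n V0 ⇒ n V0 or V0 ⇒ n v or V0 ⇒ n v or v

Two distinct leftmost derivations for the same string.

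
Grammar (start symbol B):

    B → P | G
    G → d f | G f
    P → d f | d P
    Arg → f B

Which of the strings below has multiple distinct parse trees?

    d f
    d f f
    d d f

d f

d f: 2 trees
d f f: 1 tree
d d f: 1 tree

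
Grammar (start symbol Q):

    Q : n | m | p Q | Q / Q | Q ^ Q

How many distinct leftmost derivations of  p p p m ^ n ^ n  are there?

Parse trees for p p p m ^ n ^ n (showing first 6 of 14):
  [Q p [Q p [Q p [Q [Q m] ^ [Q [Q n] ^ [Q n]]]]]]
  [Q p [Q p [Q p [Q [Q [Q m] ^ [Q n]] ^ [Q n]]]]]
  [Q p [Q p [Q [Q p [Q m]] ^ [Q [Q n] ^ [Q n]]]]]
  [Q p [Q p [Q [Q p [Q [Q m] ^ [Q n]]] ^ [Q n]]]]
  [Q p [Q p [Q [Q [Q p [Q m]] ^ [Q n]] ^ [Q n]]]]
  [Q p [Q [Q p [Q p [Q m]]] ^ [Q [Q n] ^ [Q n]]]]

14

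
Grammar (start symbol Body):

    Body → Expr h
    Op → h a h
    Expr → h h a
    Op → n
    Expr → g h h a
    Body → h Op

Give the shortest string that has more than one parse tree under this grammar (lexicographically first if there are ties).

length 2: no string has ≥2 trees
length 4: h h a h has 2 parse trees

Two derivations of h h a h:
  Body ⇒ Expr h ⇒ h h a h
  Body ⇒ h Op ⇒ h h a h

h h a h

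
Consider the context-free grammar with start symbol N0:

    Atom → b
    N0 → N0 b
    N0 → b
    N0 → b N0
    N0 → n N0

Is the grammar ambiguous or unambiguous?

Ambiguous

Witness: b b

Derivation 1: N0 ⇒ N0 b ⇒ b b
Derivation 2: N0 ⇒ b N0 ⇒ b b

Two distinct leftmost derivations for the same string.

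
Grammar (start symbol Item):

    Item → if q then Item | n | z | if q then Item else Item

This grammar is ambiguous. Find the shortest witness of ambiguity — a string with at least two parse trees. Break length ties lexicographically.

length 1: no string has ≥2 trees
length 4: no string has ≥2 trees
length 6: no string has ≥2 trees
length 7: no string has ≥2 trees
length 9: if q then if q then n else n has 2 parse trees

Two derivations of if q then if q then n else n:
  Item ⇒ if q then Item ⇒ if q then if q then Item else Item ⇒ if q then if q then n else Item ⇒ if q then if q then n else n
  Item ⇒ if q then Item else Item ⇒ if q then if q then Item else Item ⇒ if q then if q then n else Item ⇒ if q then if q then n else n

if q then if q then n else n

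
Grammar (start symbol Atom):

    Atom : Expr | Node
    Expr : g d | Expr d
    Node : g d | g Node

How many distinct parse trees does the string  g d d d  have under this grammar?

Parse trees for g d d d:
  [Atom [Expr [Expr [Expr g d] d] d]]

1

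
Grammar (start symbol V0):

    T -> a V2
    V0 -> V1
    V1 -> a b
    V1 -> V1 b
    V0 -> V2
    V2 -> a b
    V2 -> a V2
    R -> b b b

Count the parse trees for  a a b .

Parse trees for a a b:
  [V0 [V2 a [V2 a b]]]

1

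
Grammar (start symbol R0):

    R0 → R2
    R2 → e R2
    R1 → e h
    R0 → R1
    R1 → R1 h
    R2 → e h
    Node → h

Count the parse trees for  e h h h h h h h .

Parse trees for e h h h h h h h:
  [R0 [R1 [R1 [R1 [R1 [R1 [R1 [R1 e h] h] h] h] h] h] h]]

1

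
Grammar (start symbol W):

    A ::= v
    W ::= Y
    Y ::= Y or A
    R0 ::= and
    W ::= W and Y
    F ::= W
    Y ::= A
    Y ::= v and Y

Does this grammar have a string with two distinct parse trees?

Ambiguous

Witness: v and v

Derivation 1: W ⇒ Y ⇒ v and Y ⇒ v and A ⇒ v and v
Derivation 2: W ⇒ W and Y ⇒ Y and Y ⇒ A and Y ⇒ v and Y ⇒ v and A ⇒ v and v

Two distinct leftmost derivations for the same string.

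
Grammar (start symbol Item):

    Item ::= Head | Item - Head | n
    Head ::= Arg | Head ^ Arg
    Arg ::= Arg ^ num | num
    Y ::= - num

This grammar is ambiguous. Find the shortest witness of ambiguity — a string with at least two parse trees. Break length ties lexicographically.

num ^ num

length 1: no string has ≥2 trees
length 3: num ^ num has 2 parse trees

Two derivations of num ^ num:
  Item ⇒ Head ⇒ Arg ⇒ Arg ^ num ⇒ num ^ num
  Item ⇒ Head ⇒ Head ^ Arg ⇒ Arg ^ Arg ⇒ num ^ Arg ⇒ num ^ num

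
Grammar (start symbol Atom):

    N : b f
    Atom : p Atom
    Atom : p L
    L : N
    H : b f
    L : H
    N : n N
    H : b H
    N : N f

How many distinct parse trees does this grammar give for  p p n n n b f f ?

4

Parse trees for p p n n n b f f:
  [Atom p [Atom p [L [N n [N n [N n [N [N b f] f]]]]]]]
  [Atom p [Atom p [L [N n [N n [N [N n [N b f]] f]]]]]]
  [Atom p [Atom p [L [N n [N [N n [N n [N b f]]] f]]]]]
  [Atom p [Atom p [L [N [N n [N n [N n [N b f]]]] f]]]]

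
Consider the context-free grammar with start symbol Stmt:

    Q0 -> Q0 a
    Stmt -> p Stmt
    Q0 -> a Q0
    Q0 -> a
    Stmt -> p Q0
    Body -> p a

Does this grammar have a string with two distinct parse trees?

Witness: p a a

Derivation 1: Stmt ⇒ p Q0 ⇒ p Q0 a ⇒ p a a
Derivation 2: Stmt ⇒ p Q0 ⇒ p a Q0 ⇒ p a a

Two distinct leftmost derivations for the same string.

Ambiguous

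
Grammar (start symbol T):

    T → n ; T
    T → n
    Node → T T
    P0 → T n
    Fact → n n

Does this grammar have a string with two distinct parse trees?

Unambiguous

Only T is reachable from T; ignoring the rest: Right-recursive list with a separator: after each atom, whether the separator follows determines the rule. One parse per string.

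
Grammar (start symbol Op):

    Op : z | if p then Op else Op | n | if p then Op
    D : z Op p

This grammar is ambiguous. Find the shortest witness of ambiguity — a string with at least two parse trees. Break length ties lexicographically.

if p then if p then n else n

length 1: no string has ≥2 trees
length 4: no string has ≥2 trees
length 6: no string has ≥2 trees
length 7: no string has ≥2 trees
length 9: if p then if p then n else n has 2 parse trees

Two derivations of if p then if p then n else n:
  Op ⇒ if p then Op else Op ⇒ if p then if p then Op else Op ⇒ if p then if p then n else Op ⇒ if p then if p then n else n
  Op ⇒ if p then Op ⇒ if p then if p then Op else Op ⇒ if p then if p then n else Op ⇒ if p then if p then n else n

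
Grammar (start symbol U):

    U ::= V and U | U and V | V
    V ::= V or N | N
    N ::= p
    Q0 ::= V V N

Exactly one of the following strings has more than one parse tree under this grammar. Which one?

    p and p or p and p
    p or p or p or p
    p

p and p or p and p

p and p or p and p: 4 trees
p or p or p or p: 1 tree
p: 1 tree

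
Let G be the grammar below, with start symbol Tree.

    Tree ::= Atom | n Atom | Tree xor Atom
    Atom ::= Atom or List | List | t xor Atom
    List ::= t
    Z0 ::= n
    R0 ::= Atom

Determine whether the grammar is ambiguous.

Witness: t xor t

Derivation 1: Tree ⇒ Atom ⇒ t xor Atom ⇒ t xor List ⇒ t xor t
Derivation 2: Tree ⇒ Tree xor Atom ⇒ Atom xor Atom ⇒ List xor Atom ⇒ t xor Atom ⇒ t xor List ⇒ t xor t

Two distinct leftmost derivations for the same string.

Ambiguous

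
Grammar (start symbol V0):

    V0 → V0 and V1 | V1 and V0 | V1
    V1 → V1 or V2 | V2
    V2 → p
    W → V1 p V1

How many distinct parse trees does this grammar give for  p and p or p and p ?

Parse trees for p and p or p and p:
  [V0 [V0 [V0 [V1 [V2 p]]] and [V1 [V1 [V2 p]] or [V2 p]]] and [V1 [V2 p]]]
  [V0 [V0 [V1 [V2 p]] and [V0 [V1 [V1 [V2 p]] or [V2 p]]]] and [V1 [V2 p]]]
  [V0 [V1 [V2 p]] and [V0 [V0 [V1 [V1 [V2 p]] or [V2 p]]] and [V1 [V2 p]]]]
  [V0 [V1 [V2 p]] and [V0 [V1 [V1 [V2 p]] or [V2 p]] and [V0 [V1 [V2 p]]]]]

4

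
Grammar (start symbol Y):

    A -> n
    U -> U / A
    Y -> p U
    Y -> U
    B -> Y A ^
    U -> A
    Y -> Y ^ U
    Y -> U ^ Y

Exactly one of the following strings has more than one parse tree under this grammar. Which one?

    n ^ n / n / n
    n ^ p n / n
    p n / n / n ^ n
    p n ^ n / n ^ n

n ^ n / n / n

n ^ n / n / n: 2 trees
n ^ p n / n: 1 tree
p n / n / n ^ n: 1 tree
p n ^ n / n ^ n: 1 tree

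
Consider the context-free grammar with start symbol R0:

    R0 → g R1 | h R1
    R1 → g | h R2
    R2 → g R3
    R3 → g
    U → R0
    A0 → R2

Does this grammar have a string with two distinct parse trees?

Unambiguous

(U, A0 are unreachable from R0, so their rules don't affect L(R0).) Each reachable nonterminal has at most one production per leading terminal, and all productions are right-linear; the derivation is determined token-by-token.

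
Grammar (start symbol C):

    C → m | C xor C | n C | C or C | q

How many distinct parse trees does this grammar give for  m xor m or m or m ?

5

Parse trees for m xor m or m or m:
  [C [C m] xor [C [C m] or [C [C m] or [C m]]]]
  [C [C m] xor [C [C [C m] or [C m]] or [C m]]]
  [C [C [C m] xor [C m]] or [C [C m] or [C m]]]
  [C [C [C m] xor [C [C m] or [C m]]] or [C m]]
  [C [C [C [C m] xor [C m]] or [C m]] or [C m]]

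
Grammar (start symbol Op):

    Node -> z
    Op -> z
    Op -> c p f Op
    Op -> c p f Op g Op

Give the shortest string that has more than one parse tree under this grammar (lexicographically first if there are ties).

c p f c p f z g z

length 1: no string has ≥2 trees
length 4: no string has ≥2 trees
length 6: no string has ≥2 trees
length 7: no string has ≥2 trees
length 9: c p f c p f z g z has 2 parse trees

Two derivations of c p f c p f z g z:
  Op ⇒ c p f Op ⇒ c p f c p f Op g Op ⇒ c p f c p f z g Op ⇒ c p f c p f z g z
  Op ⇒ c p f Op g Op ⇒ c p f c p f Op g Op ⇒ c p f c p f z g Op ⇒ c p f c p f z g z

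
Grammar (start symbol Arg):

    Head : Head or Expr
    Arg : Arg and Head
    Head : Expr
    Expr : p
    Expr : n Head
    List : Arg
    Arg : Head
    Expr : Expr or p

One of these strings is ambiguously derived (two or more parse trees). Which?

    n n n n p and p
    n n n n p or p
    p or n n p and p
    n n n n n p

n n n n p or p

n n n n p and p: 1 tree
n n n n p or p: 10 trees
p or n n p and p: 1 tree
n n n n n p: 1 tree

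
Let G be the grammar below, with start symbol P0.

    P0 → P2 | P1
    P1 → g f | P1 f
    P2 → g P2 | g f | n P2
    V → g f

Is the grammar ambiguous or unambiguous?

Witness: g f

Derivation 1: P0 ⇒ P2 ⇒ g f
Derivation 2: P0 ⇒ P1 ⇒ g f

Two distinct leftmost derivations for the same string.

Ambiguous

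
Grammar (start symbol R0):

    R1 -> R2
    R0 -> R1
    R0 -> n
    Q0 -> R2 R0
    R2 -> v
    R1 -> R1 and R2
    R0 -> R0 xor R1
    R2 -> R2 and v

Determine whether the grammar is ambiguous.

Witness: v and v

Derivation 1: R0 ⇒ R1 ⇒ R2 ⇒ R2 and v ⇒ v and v
Derivation 2: R0 ⇒ R1 ⇒ R1 and R2 ⇒ R2 and R2 ⇒ v and R2 ⇒ v and v

Two distinct leftmost derivations for the same string.

Ambiguous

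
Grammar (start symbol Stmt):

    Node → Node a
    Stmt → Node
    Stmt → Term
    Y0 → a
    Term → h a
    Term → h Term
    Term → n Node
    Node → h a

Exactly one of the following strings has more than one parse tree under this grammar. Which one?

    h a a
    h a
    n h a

h a a: 1 tree
h a: 2 trees
n h a: 1 tree

h a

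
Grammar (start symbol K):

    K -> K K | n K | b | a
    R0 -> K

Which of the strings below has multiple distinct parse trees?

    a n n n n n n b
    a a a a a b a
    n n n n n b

a n n n n n n b: 1 tree
a a a a a b a: 132 trees
n n n n n b: 1 tree

a a a a a b a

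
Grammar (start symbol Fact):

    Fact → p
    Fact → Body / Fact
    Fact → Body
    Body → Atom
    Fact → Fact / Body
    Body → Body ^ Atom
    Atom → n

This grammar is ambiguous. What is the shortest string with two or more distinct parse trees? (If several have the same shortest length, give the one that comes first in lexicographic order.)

length 1: no string has ≥2 trees
length 3: n / n has 2 parse trees

Two derivations of n / n:
  Fact ⇒ Body / Fact ⇒ Atom / Fact ⇒ n / Fact ⇒ n / Body ⇒ n / Atom ⇒ n / n
  Fact ⇒ Fact / Body ⇒ Body / Body ⇒ Atom / Body ⇒ n / Body ⇒ n / Atom ⇒ n / n

n / n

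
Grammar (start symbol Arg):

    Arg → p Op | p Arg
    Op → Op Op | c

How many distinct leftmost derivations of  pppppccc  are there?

2

Parse trees for pppppccc:
  [Arg p [Arg p [Arg p [Arg p [Arg p [Op [Op c] [Op [Op c] [Op c]]]]]]]]
  [Arg p [Arg p [Arg p [Arg p [Arg p [Op [Op [Op c] [Op c]] [Op c]]]]]]]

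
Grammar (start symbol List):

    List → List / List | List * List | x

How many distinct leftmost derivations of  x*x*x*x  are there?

Parse trees for x*x*x*x:
  [List [List x] * [List [List x] * [List [List x] * [List x]]]]
  [List [List x] * [List [List [List x] * [List x]] * [List x]]]
  [List [List [List x] * [List x]] * [List [List x] * [List x]]]
  [List [List [List x] * [List [List x] * [List x]]] * [List x]]
  [List [List [List [List x] * [List x]] * [List x]] * [List x]]

5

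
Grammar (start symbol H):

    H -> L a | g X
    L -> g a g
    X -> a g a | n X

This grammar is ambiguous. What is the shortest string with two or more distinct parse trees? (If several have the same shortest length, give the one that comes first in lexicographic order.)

g a g a

length 4: g a g a has 2 parse trees

Two derivations of g a g a:
  H ⇒ L a ⇒ g a g a
  H ⇒ g X ⇒ g a g a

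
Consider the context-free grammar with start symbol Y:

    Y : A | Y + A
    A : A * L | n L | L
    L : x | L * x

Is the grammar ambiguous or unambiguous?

Witness: x * x

Derivation 1: Y ⇒ A ⇒ A * L ⇒ L * L ⇒ x * L ⇒ x * x
Derivation 2: Y ⇒ A ⇒ L ⇒ L * x ⇒ x * x

Two distinct leftmost derivations for the same string.

Ambiguous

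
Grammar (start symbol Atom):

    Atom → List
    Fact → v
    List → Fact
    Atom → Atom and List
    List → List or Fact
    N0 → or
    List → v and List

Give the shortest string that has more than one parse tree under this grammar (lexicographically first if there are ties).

v and v

length 1: no string has ≥2 trees
length 3: v and v has 2 parse trees

Two derivations of v and v:
  Atom ⇒ List ⇒ v and List ⇒ v and Fact ⇒ v and v
  Atom ⇒ Atom and List ⇒ List and List ⇒ Fact and List ⇒ v and List ⇒ v and Fact ⇒ v and v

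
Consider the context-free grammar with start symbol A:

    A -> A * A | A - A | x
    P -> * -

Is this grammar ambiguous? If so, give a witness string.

Witness: x * x * x

Derivation 1: A ⇒ A * A ⇒ A * A * A ⇒ x * A * A ⇒ x * x * A ⇒ x * x * x
Derivation 2: A ⇒ A * A ⇒ x * A ⇒ x * A * A ⇒ x * x * A ⇒ x * x * x

Two distinct leftmost derivations for the same string.

Ambiguous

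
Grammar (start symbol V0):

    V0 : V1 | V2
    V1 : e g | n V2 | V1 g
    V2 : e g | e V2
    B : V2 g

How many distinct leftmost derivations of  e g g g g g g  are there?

Parse trees for e g g g g g g:
  [V0 [V1 [V1 [V1 [V1 [V1 [V1 e g] g] g] g] g] g]]

1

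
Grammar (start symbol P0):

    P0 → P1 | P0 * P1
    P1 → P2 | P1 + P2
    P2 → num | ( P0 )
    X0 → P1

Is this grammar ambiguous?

Unambiguous

(X0 is unreachable from P0, so its rules don't affect L(P0).) This is a standard precedence ladder (P0 over P1 over P2), with each level left-recursive on its own operator ('*' at P0, '+' at P1). That structure is LR(1), hence unambiguous.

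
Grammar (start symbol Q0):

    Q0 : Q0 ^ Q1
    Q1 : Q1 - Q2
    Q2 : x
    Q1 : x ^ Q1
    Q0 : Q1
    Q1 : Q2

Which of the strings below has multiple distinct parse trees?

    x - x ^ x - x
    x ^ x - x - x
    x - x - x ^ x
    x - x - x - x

x - x ^ x - x: 1 tree
x ^ x - x - x: 4 trees
x - x - x ^ x: 1 tree
x - x - x - x: 1 tree

x ^ x - x - x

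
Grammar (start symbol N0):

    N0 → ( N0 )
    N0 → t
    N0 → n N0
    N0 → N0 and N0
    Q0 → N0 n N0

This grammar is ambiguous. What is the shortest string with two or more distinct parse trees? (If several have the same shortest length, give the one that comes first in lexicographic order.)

n t and t

length 1: no string has ≥2 trees
length 2: no string has ≥2 trees
length 3: no string has ≥2 trees
length 4: n t and t has 2 parse trees

Two derivations of n t and t:
  N0 ⇒ n N0 ⇒ n N0 and N0 ⇒ n t and N0 ⇒ n t and t
  N0 ⇒ N0 and N0 ⇒ n N0 and N0 ⇒ n t and N0 ⇒ n t and t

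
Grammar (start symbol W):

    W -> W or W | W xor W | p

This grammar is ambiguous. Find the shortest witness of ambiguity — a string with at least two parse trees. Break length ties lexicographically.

length 1: no string has ≥2 trees
length 3: no string has ≥2 trees
length 5: p or p or p has 2 parse trees

Two derivations of p or p or p:
  W ⇒ W or W ⇒ W or W or W ⇒ p or W or W ⇒ p or p or W ⇒ p or p or p
  W ⇒ W or W ⇒ p or W ⇒ p or W or W ⇒ p or p or W ⇒ p or p or p

p or p or p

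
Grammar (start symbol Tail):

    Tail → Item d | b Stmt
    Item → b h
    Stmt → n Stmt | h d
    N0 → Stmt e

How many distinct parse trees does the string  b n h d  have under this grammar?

Parse trees for b n h d:
  [Tail b [Stmt n [Stmt h d]]]

1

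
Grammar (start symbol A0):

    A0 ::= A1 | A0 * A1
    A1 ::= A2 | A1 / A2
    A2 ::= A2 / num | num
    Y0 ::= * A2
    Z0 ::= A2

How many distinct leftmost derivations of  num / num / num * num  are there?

4

Parse trees for num / num / num * num:
  [A0 [A0 [A1 [A2 [A2 [A2 num] / num] / num]]] * [A1 [A2 num]]]
  [A0 [A0 [A1 [A1 [A2 num]] / [A2 [A2 num] / num]]] * [A1 [A2 num]]]
  [A0 [A0 [A1 [A1 [A2 [A2 num] / num]] / [A2 num]]] * [A1 [A2 num]]]
  [A0 [A0 [A1 [A1 [A1 [A2 num]] / [A2 num]] / [A2 num]]] * [A1 [A2 num]]]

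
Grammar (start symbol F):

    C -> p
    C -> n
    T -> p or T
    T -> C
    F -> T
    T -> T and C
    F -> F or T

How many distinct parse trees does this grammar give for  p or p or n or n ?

Parse trees for p or p or n or n:
  [F [F [T p or [T p or [T [C n]]]]] or [T [C n]]]
  [F [F [F [T [C p]]] or [T p or [T [C n]]]] or [T [C n]]]
  [F [F [F [T p or [T [C p]]]] or [T [C n]]] or [T [C n]]]
  [F [F [F [F [T [C p]]] or [T [C p]]] or [T [C n]]] or [T [C n]]]

4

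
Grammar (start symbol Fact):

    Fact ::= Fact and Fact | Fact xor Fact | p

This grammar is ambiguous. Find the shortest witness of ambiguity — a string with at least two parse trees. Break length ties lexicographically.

p and p and p

length 1: no string has ≥2 trees
length 3: no string has ≥2 trees
length 5: p and p and p has 2 parse trees

Two derivations of p and p and p:
  Fact ⇒ Fact and Fact ⇒ Fact and Fact and Fact ⇒ p and Fact and Fact ⇒ p and p and Fact ⇒ p and p and p
  Fact ⇒ Fact and Fact ⇒ p and Fact ⇒ p and Fact and Fact ⇒ p and p and Fact ⇒ p and p and p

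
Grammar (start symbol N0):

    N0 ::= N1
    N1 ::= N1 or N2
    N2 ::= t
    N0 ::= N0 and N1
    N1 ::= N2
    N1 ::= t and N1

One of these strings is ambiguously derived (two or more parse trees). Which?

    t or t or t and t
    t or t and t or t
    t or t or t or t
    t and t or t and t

t and t or t and t

t or t or t and t: 1 tree
t or t and t or t: 1 tree
t or t or t or t: 1 tree
t and t or t and t: 3 trees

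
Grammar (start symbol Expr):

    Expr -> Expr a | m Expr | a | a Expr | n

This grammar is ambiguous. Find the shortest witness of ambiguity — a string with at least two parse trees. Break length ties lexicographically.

a a

length 1: no string has ≥2 trees
length 2: a a has 2 parse trees

Two derivations of a a:
  Expr ⇒ Expr a ⇒ a a
  Expr ⇒ a Expr ⇒ a a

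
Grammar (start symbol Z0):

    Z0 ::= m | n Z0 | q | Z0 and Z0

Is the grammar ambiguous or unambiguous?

Witness: n m and m

Derivation 1: Z0 ⇒ n Z0 ⇒ n Z0 and Z0 ⇒ n m and Z0 ⇒ n m and m
Derivation 2: Z0 ⇒ Z0 and Z0 ⇒ n Z0 and Z0 ⇒ n m and Z0 ⇒ n m and m

Two distinct leftmost derivations for the same string.

Ambiguous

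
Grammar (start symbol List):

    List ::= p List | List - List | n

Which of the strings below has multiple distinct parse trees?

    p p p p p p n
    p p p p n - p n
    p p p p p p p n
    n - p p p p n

p p p p p p n: 1 tree
p p p p n - p n: 5 trees
p p p p p p p n: 1 tree
n - p p p p n: 1 tree

p p p p n - p n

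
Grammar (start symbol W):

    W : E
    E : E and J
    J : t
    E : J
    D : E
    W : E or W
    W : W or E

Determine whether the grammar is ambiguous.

Ambiguous

Witness: t or t

Derivation 1: W ⇒ E or W ⇒ J or W ⇒ t or W ⇒ t or E ⇒ t or J ⇒ t or t
Derivation 2: W ⇒ W or E ⇒ E or E ⇒ J or E ⇒ t or E ⇒ t or J ⇒ t or t

Two distinct leftmost derivations for the same string.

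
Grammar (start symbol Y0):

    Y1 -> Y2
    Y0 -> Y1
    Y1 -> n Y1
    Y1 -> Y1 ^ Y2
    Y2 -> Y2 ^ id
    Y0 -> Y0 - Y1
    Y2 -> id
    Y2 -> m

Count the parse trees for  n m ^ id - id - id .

3

Parse trees for n m ^ id - id - id:
  [Y0 [Y0 [Y0 [Y1 n [Y1 [Y2 [Y2 m] ^ id]]]] - [Y1 [Y2 id]]] - [Y1 [Y2 id]]]
  [Y0 [Y0 [Y0 [Y1 n [Y1 [Y1 [Y2 m]] ^ [Y2 id]]]] - [Y1 [Y2 id]]] - [Y1 [Y2 id]]]
  [Y0 [Y0 [Y0 [Y1 [Y1 n [Y1 [Y2 m]]] ^ [Y2 id]]] - [Y1 [Y2 id]]] - [Y1 [Y2 id]]]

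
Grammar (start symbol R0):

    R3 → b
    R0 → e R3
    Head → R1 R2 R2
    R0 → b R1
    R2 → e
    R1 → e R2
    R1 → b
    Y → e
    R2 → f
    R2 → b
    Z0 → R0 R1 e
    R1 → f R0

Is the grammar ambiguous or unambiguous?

Unambiguous

(Head, Z0, Y are unreachable from R0, so their rules don't affect L(R0).) The reachable rules are right-linear with at most one rule per (nonterminal, next-terminal) pair. Each input token forces the next rule, so parsing is deterministic.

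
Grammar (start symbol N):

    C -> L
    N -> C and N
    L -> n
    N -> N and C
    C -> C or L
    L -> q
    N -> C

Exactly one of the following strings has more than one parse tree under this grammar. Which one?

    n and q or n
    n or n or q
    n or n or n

n and q or n

n and q or n: 2 trees
n or n or q: 1 tree
n or n or n: 1 tree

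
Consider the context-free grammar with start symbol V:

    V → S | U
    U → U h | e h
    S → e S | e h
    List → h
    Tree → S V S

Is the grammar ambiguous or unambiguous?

Ambiguous

Witness: e h

Derivation 1: V ⇒ S ⇒ e h
Derivation 2: V ⇒ U ⇒ e h

Two distinct leftmost derivations for the same string.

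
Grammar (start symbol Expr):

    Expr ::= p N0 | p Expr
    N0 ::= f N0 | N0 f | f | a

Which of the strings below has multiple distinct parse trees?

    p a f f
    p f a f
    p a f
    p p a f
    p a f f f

p a f f: 1 tree
p f a f: 2 trees
p a f: 1 tree
p p a f: 1 tree
p a f f f: 1 tree

p f a f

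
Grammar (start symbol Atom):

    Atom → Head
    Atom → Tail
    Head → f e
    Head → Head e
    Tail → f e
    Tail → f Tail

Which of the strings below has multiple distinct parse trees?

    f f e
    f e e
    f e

f e

f f e: 1 tree
f e e: 1 tree
f e: 2 trees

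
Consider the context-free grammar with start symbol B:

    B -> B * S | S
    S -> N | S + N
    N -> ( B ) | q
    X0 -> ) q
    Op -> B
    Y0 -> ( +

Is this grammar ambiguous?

Unambiguous

Only B, S, N are reachable from B; ignoring the rest: The grammar is stratified — B handles '*' (left-recursive), S handles '+', N atoms. Each operator has a fixed associativity and precedence level, so every string has one parse.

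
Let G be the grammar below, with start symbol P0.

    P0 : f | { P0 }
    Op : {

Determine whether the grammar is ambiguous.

Unambiguous

Only P0 is reachable from P0; ignoring the rest: Each string is a nest of matched brackets around a single atom. An opening bracket forces the recursive rule; an atom forces the base rule.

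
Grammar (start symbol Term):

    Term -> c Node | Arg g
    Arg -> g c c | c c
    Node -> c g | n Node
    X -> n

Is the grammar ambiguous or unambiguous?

Witness: c c g

Derivation 1: Term ⇒ c Node ⇒ c c g
Derivation 2: Term ⇒ Arg g ⇒ c c g

Two distinct leftmost derivations for the same string.

Ambiguous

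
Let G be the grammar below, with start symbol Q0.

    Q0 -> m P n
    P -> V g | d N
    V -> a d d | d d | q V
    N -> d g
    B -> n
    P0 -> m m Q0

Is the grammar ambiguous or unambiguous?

Ambiguous

Witness: m d d g n

Derivation 1: Q0 ⇒ m P n ⇒ m V g n ⇒ m d d g n
Derivation 2: Q0 ⇒ m P n ⇒ m d N n ⇒ m d d g n

Two distinct leftmost derivations for the same string.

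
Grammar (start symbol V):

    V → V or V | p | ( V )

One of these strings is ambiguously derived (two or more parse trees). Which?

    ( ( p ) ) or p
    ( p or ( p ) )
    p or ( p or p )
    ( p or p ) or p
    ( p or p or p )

( ( p ) ) or p: 1 tree
( p or ( p ) ): 1 tree
p or ( p or p ): 1 tree
( p or p ) or p: 1 tree
( p or p or p ): 2 trees

( p or p or p )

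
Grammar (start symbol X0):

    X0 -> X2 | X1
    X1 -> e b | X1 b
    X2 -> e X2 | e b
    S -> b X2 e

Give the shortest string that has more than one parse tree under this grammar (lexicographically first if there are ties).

e b

length 2: e b has 2 parse trees

Two derivations of e b:
  X0 ⇒ X2 ⇒ e b
  X0 ⇒ X1 ⇒ e b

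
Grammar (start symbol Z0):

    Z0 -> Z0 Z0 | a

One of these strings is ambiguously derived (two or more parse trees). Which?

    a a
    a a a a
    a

a a a a

a a: 1 tree
a a a a: 5 trees
a: 1 tree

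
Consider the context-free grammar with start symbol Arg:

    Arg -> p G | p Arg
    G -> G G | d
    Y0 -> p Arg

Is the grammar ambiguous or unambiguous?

Witness: p d d d

Derivation 1: Arg ⇒ p G ⇒ p G G ⇒ p G G G ⇒ p d G G ⇒ p d d G ⇒ p d d d
Derivation 2: Arg ⇒ p G ⇒ p G G ⇒ p d G ⇒ p d G G ⇒ p d d G ⇒ p d d d

Two distinct leftmost derivations for the same string.

Ambiguous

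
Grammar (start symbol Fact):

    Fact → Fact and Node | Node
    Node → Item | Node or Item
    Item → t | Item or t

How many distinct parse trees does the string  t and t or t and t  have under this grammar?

2

Parse trees for t and t or t and t:
  [Fact [Fact [Fact [Node [Item t]]] and [Node [Item [Item t] or t]]] and [Node [Item t]]]
  [Fact [Fact [Fact [Node [Item t]]] and [Node [Node [Item t]] or [Item t]]] and [Node [Item t]]]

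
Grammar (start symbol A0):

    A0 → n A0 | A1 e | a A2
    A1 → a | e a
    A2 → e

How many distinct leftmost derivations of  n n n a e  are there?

2

Parse trees for n n n a e:
  [A0 n [A0 n [A0 n [A0 [A1 a] e]]]]
  [A0 n [A0 n [A0 n [A0 a [A2 e]]]]]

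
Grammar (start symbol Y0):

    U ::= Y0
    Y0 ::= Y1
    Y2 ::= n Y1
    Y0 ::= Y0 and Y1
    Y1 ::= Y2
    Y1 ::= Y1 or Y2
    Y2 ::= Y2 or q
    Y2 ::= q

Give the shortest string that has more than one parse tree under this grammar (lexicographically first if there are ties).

q or q

length 1: no string has ≥2 trees
length 2: no string has ≥2 trees
length 3: q or q has 2 parse trees

Two derivations of q or q:
  Y0 ⇒ Y1 ⇒ Y2 ⇒ Y2 or q ⇒ q or q
  Y0 ⇒ Y1 ⇒ Y1 or Y2 ⇒ Y2 or Y2 ⇒ q or Y2 ⇒ q or q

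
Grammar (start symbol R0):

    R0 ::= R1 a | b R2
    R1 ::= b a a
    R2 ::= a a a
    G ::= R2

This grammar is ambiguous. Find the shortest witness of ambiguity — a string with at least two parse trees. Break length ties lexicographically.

length 4: b a a a has 2 parse trees

Two derivations of b a a a:
  R0 ⇒ R1 a ⇒ b a a a
  R0 ⇒ b R2 ⇒ b a a a

b a a a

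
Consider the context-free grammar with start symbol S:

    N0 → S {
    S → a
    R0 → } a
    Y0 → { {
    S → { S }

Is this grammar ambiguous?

Unambiguous

(N0, R0, Y0 are unreachable from S, so their rules don't affect L(S).) Each string is a nest of matched brackets around a single atom. An opening bracket forces the recursive rule; an atom forces the base rule.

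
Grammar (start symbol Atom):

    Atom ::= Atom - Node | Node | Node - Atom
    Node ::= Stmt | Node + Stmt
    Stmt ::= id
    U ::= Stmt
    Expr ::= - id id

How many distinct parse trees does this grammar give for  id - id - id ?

Parse trees for id - id - id:
  [Atom [Atom [Atom [Node [Stmt id]]] - [Node [Stmt id]]] - [Node [Stmt id]]]
  [Atom [Atom [Node [Stmt id]] - [Atom [Node [Stmt id]]]] - [Node [Stmt id]]]
  [Atom [Node [Stmt id]] - [Atom [Atom [Node [Stmt id]]] - [Node [Stmt id]]]]
  [Atom [Node [Stmt id]] - [Atom [Node [Stmt id]] - [Atom [Node [Stmt id]]]]]

4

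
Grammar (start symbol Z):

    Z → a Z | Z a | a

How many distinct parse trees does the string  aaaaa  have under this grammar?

Parse trees for aaaaa (showing first 6 of 16):
  [Z a [Z a [Z a [Z a [Z a]]]]]
  [Z a [Z a [Z a [Z [Z a] a]]]]
  [Z a [Z a [Z [Z a [Z a]] a]]]
  [Z a [Z a [Z [Z [Z a] a] a]]]
  [Z a [Z [Z a [Z a [Z a]]] a]]
  [Z a [Z [Z a [Z [Z a] a]] a]]

16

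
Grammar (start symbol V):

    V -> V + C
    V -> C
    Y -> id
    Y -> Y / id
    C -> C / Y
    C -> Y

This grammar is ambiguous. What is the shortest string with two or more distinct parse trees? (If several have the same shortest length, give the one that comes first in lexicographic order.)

id / id

length 1: no string has ≥2 trees
length 3: id / id has 2 parse trees

Two derivations of id / id:
  V ⇒ C ⇒ C / Y ⇒ Y / Y ⇒ id / Y ⇒ id / id
  V ⇒ C ⇒ Y ⇒ Y / id ⇒ id / id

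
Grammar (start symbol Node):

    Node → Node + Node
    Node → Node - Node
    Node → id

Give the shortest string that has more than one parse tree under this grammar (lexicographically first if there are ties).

id + id + id

length 1: no string has ≥2 trees
length 3: no string has ≥2 trees
length 5: id + id + id has 2 parse trees

Two derivations of id + id + id:
  Node ⇒ Node + Node ⇒ Node + Node + Node ⇒ id + Node + Node ⇒ id + id + Node ⇒ id + id + id
  Node ⇒ Node + Node ⇒ id + Node ⇒ id + Node + Node ⇒ id + id + Node ⇒ id + id + id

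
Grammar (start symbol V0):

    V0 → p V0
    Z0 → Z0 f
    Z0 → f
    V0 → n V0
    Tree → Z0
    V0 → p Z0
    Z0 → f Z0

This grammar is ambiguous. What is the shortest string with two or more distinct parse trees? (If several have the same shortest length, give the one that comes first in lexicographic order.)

p f f

length 2: no string has ≥2 trees
length 3: p f f has 2 parse trees

Two derivations of p f f:
  V0 ⇒ p Z0 ⇒ p Z0 f ⇒ p f f
  V0 ⇒ p Z0 ⇒ p f Z0 ⇒ p f f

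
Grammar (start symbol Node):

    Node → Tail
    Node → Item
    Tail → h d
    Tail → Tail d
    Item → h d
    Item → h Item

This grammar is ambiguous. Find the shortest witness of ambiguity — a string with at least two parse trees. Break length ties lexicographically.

length 2: h d has 2 parse trees

Two derivations of h d:
  Node ⇒ Tail ⇒ h d
  Node ⇒ Item ⇒ h d

h d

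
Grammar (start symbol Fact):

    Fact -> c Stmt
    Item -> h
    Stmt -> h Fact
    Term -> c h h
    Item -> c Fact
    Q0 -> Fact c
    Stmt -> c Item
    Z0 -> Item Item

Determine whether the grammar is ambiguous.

Only Fact, Stmt, Item are reachable from Fact; ignoring the rest: Restricted to the reachable nonterminals, every rule has the form A → t or A → t B, and no two rules for the same A share a first terminal. The grammar encodes a DFA — one run per string.

Unambiguous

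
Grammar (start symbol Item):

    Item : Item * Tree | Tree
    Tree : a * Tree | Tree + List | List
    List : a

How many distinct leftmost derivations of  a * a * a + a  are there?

Parse trees for a * a * a + a:
  [Item [Item [Tree [List a]]] * [Tree a * [Tree [Tree [List a]] + [List a]]]]
  [Item [Item [Tree [List a]]] * [Tree [Tree a * [Tree [List a]]] + [List a]]]
  [Item [Item [Item [Tree [List a]]] * [Tree [List a]]] * [Tree [Tree [List a]] + [List a]]]
  [Item [Item [Tree a * [Tree [List a]]]] * [Tree [Tree [List a]] + [List a]]]
  [Item [Tree a * [Tree a * [Tree [Tree [List a]] + [List a]]]]]
  [Item [Tree a * [Tree [Tree a * [Tree [List a]]] + [List a]]]]
  [Item [Tree [Tree a * [Tree a * [Tree [List a]]]] + [List a]]]

7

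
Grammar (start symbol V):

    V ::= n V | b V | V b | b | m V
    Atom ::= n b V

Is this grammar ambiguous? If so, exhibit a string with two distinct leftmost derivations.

Witness: b b

Derivation 1: V ⇒ b V ⇒ b b
Derivation 2: V ⇒ V b ⇒ b b

Two distinct leftmost derivations for the same string.

Ambiguous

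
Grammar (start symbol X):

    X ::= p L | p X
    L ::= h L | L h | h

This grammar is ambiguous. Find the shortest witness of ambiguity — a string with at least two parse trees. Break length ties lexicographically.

length 2: no string has ≥2 trees
length 3: p h h has 2 parse trees

Two derivations of p h h:
  X ⇒ p L ⇒ p h L ⇒ p h h
  X ⇒ p L ⇒ p L h ⇒ p h h

p h h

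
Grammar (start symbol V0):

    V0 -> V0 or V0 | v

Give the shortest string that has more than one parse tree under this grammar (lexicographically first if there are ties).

length 1: no string has ≥2 trees
length 3: no string has ≥2 trees
length 5: v or v or v has 2 parse trees

Two derivations of v or v or v:
  V0 ⇒ V0 or V0 ⇒ V0 or V0 or V0 ⇒ v or V0 or V0 ⇒ v or v or V0 ⇒ v or v or v
  V0 ⇒ V0 or V0 ⇒ v or V0 ⇒ v or V0 or V0 ⇒ v or v or V0 ⇒ v or v or v

v or v or v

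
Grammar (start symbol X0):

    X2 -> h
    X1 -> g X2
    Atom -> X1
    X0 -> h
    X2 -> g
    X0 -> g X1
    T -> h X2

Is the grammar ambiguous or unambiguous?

Unambiguous

Only X0, X1, X2 are reachable from X0; ignoring the rest: Restricted to the reachable nonterminals, every rule has the form A → t or A → t B, and no two rules for the same A share a first terminal. The grammar encodes a DFA — one run per string.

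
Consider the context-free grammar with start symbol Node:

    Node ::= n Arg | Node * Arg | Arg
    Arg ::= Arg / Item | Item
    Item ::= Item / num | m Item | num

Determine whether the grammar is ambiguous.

Witness: num / num

Derivation 1: Node ⇒ Arg ⇒ Arg / Item ⇒ Item / Item ⇒ num / Item ⇒ num / num
Derivation 2: Node ⇒ Arg ⇒ Item ⇒ Item / num ⇒ num / num

Two distinct leftmost derivations for the same string.

Ambiguous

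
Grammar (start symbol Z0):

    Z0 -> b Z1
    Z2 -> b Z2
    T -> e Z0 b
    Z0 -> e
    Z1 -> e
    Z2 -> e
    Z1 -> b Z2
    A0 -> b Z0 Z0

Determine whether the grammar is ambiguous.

(T, A0 are unreachable from Z0, so their rules don't affect L(Z0).) Restricted to the reachable nonterminals, every rule has the form A → t or A → t B, and no two rules for the same A share a first terminal. The grammar encodes a DFA — one run per string.

Unambiguous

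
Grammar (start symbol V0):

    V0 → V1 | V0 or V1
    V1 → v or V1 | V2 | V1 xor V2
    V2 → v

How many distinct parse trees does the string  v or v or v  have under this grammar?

4

Parse trees for v or v or v:
  [V0 [V1 v or [V1 v or [V1 [V2 v]]]]]
  [V0 [V0 [V1 [V2 v]]] or [V1 v or [V1 [V2 v]]]]
  [V0 [V0 [V1 v or [V1 [V2 v]]]] or [V1 [V2 v]]]
  [V0 [V0 [V0 [V1 [V2 v]]] or [V1 [V2 v]]] or [V1 [V2 v]]]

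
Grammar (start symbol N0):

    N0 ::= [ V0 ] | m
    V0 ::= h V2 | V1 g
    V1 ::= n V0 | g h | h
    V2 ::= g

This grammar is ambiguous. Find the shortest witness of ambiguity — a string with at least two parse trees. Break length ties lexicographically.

[ h g ]

length 1: no string has ≥2 trees
length 4: [ h g ] has 2 parse trees

Two derivations of [ h g ]:
  N0 ⇒ [ V0 ] ⇒ [ h V2 ] ⇒ [ h g ]
  N0 ⇒ [ V0 ] ⇒ [ V1 g ] ⇒ [ h g ]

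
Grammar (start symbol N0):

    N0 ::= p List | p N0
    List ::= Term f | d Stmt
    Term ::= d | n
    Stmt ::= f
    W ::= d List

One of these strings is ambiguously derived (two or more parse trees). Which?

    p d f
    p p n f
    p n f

p d f

p d f: 2 trees
p p n f: 1 tree
p n f: 1 tree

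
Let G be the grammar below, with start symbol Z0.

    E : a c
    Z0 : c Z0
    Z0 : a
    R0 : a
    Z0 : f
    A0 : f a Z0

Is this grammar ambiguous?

(E, R0, A0 are unreachable from Z0, so their rules don't affect L(Z0).) Each reachable nonterminal has at most one production per leading terminal, and all productions are right-linear; the derivation is determined token-by-token.

Unambiguous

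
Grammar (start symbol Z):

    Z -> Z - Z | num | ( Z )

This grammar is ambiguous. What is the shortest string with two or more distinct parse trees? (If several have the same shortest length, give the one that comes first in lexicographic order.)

length 1: no string has ≥2 trees
length 3: no string has ≥2 trees
length 5: num - num - num has 2 parse trees

Two derivations of num - num - num:
  Z ⇒ Z - Z ⇒ Z - Z - Z ⇒ num - Z - Z ⇒ num - num - Z ⇒ num - num - num
  Z ⇒ Z - Z ⇒ num - Z ⇒ num - Z - Z ⇒ num - num - Z ⇒ num - num - num

num - num - num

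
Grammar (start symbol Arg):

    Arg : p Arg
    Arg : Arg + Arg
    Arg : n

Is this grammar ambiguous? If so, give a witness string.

Ambiguous

Witness: p n + n

Derivation 1: Arg ⇒ p Arg ⇒ p Arg + Arg ⇒ p n + Arg ⇒ p n + n
Derivation 2: Arg ⇒ Arg + Arg ⇒ p Arg + Arg ⇒ p n + Arg ⇒ p n + n

Two distinct leftmost derivations for the same string.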